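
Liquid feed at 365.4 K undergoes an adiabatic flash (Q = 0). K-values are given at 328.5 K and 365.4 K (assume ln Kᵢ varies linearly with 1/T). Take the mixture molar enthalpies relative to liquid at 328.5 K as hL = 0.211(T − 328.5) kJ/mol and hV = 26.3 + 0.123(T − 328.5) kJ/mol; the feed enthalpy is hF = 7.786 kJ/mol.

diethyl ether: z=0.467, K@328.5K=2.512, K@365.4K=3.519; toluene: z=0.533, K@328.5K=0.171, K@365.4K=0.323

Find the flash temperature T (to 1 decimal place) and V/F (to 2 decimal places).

T = 334.2 K, V/F = 0.26

Adiabatic flash: solve Rachford–Rice at each trial T, then check hF = ψ·hV(T) + (1−ψ)·hL(T).
  T = 328.5 K: K = (2.512, 0.171), RR gives ψ = 0.211, H_out = 5.544 kJ/mol
  T = 365.4 K: K = (3.519, 0.323), RR gives ψ = 0.478, H_out = 18.810 kJ/mol
  T = 346.9 K: K = (2.999, 0.239), RR gives ψ = 0.347, H_out = 12.442 kJ/mol
  T = 337.7 K: K = (2.751, 0.203), RR gives ψ = 0.282, H_out = 9.119 kJ/mol
  T = 333.1 K: K = (2.631, 0.187), RR gives ψ = 0.247, H_out = 7.372 kJ/mol
  T = 335.4 K: K = (2.691, 0.195), RR gives ψ = 0.265, H_out = 8.254 kJ/mol
Linear interpolation between T = 333.1 (H_out = 7.372) and T = 335.4 (H_out = 8.254) on hF = 7.786 gives T ≈ 334.2 K, at which ψ = 0.26.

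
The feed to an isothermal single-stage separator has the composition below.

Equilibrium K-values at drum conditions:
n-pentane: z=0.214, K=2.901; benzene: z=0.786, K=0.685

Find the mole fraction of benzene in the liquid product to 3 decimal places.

Let β = V/F and solve Σ zᵢ(Kᵢ−1)/(1+β(Kᵢ−1)) = 0.
g(0) = ΣzᵢKᵢ − 1 = 0.159 and g(1) = 1 − Σzᵢ/Kᵢ = -0.221, so a root lies in (0, 1).
Binary case is linear: z₁(K₁−1)(1+β(K₂−1)) + z₂(K₂−1)(1+β(K₁−1)) = 0
⇒ β = [z₁(K₁−1)+z₂(K₂−1)] / [−(K₁−1)(K₂−1)] = 0.1592/0.5988 = 0.266
Compositions from xᵢ = zᵢ/(1+β(Kᵢ−1)), yᵢ = Kᵢxᵢ:
  n-pentane: x = 0.142, y = 0.412
  benzene: x = 0.858, y = 0.588

x_benzene = 0.858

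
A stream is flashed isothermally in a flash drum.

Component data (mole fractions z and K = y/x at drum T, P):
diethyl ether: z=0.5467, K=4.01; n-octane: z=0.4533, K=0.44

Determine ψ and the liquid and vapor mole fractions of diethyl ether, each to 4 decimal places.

ψ = 0.8257, x_diethyl ether = 0.1569, y_diethyl ether = 0.6290

Material balance + equilibrium reduce to Σ zᵢ(Kᵢ−1)/(1+ψ(Kᵢ−1)) = 0.
Feasibility: ΣzᵢKᵢ = 2.3917, Σzᵢ/Kᵢ = 1.1666 — both > 1, two phases present.
Newton–Raphson from ψ = 0.5:
  ψ = 0.5000: g = 0.30435, g' = -1.0636 → ψ = 0.7862
  ψ = 0.7862: g = 0.03533, g' = -0.8908 → ψ = 0.8258
  ψ = 0.8258: g = -0.00015, g' = -0.8996 → ψ = 0.8257
Converged at ψ = 0.8257.
Compositions from xᵢ = zᵢ/(1+ψ(Kᵢ−1)), yᵢ = Kᵢxᵢ:
  diethyl ether: x = 0.1569, y = 0.6290
  n-octane: x = 0.8431, y = 0.3710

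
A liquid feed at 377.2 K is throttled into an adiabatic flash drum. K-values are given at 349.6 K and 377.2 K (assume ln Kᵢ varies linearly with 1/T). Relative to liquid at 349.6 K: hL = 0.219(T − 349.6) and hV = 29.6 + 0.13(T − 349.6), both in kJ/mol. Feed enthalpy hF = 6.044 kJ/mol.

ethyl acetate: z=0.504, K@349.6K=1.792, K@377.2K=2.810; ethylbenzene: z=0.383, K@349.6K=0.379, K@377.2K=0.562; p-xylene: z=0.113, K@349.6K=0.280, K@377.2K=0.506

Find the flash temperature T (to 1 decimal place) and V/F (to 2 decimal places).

Adiabatic flash: solve Rachford–Rice at each trial T, then check hF = ψ·hV(T) + (1−ψ)·hL(T).
  T = 349.6 K: K = (1.792, 0.379, 0.280), RR gives ψ = 0.157, H_out = 4.633 kJ/mol
  T = 377.2 K: K = (2.810, 0.562, 0.506), RR gives ψ = 0.842, H_out = 28.903 kJ/mol
  T = 363.4 K: K = (2.263, 0.465, 0.381), RR gives ψ = 0.515, H_out = 17.639 kJ/mol
  T = 356.5 K: K = (2.018, 0.421, 0.327), RR gives ψ = 0.351, H_out = 11.690 kJ/mol
  T = 353.1 K: K = (1.905, 0.400, 0.303), RR gives ψ = 0.261, H_out = 8.413 kJ/mol
  T = 351.4 K: K = (1.849, 0.390, 0.292), RR gives ψ = 0.212, H_out = 6.639 kJ/mol
Linear interpolation between T = 349.6 (H_out = 4.633) and T = 351.4 (H_out = 6.639) on hF = 6.044 gives T ≈ 350.9 K, at which ψ = 0.20.

T = 350.9 K, V/F = 0.20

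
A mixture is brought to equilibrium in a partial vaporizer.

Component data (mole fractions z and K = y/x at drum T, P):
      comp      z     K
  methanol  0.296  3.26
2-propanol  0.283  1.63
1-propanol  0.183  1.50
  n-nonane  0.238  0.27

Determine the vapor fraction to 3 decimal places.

Material balance + equilibrium reduce to Σ zᵢ(Kᵢ−1)/(1+ψ(Kᵢ−1)) = 0.
Check two-phase: ΣzᵢKᵢ = 1.765 > 1 and Σzᵢ/Kᵢ = 1.268 > 1, so g(0) = 0.765 > 0 and g(1) = -0.268 < 0.
Iterate (Newton) starting at ψ = 0.5:
  ψ = 0.500: g = 0.2492, g' = -0.742 → ψ = 0.836
  ψ = 0.836: g = -0.0329, g' = -1.087 → ψ = 0.806
  ψ = 0.806: g = -0.0012, g' = -1.010 → ψ = 0.804
Converged at ψ = 0.804.

ψ = 0.804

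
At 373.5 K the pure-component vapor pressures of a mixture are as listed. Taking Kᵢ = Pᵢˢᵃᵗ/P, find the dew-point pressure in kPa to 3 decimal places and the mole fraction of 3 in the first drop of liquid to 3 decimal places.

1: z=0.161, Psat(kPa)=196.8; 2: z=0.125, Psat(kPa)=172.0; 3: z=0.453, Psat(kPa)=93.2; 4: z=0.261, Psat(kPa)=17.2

At the dew point ψ → 1, so Σzᵢ/Kᵢ = 1 with Kᵢ = Pᵢˢᵃᵗ/P ⇒ 1/P = Σzᵢ/Pᵢˢᵃᵗ.
1/P = 0.161/196.8 + 0.125/172.0 + 0.453/93.2 + 0.261/17.2 = 0.021580 ⇒ P = 46.340 kPa
xᵢ = zᵢP/Pᵢˢᵃᵗ ⇒ x_3 = 0.453·46.340/93.2 = 0.225

Pdew = 46.340 kPa, x_3 = 0.225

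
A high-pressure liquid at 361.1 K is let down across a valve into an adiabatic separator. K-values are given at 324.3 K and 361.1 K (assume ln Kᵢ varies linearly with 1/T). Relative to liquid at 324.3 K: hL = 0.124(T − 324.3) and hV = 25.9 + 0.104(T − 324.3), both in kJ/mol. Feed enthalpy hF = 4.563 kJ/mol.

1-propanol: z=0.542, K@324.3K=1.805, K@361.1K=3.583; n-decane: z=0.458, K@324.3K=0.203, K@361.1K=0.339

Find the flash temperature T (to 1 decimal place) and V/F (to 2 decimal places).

Adiabatic flash: solve Rachford–Rice at each trial T, then check hF = ψ·hV(T) + (1−ψ)·hL(T).
  T = 324.3 K: K = (1.805, 0.203), RR gives ψ = 0.111, H_out = 2.878 kJ/mol
  T = 361.1 K: K = (3.583, 0.339), RR gives ψ = 0.643, H_out = 20.735 kJ/mol
  T = 342.7 K: K = (2.590, 0.266), RR gives ψ = 0.450, H_out = 13.781 kJ/mol
  T = 333.5 K: K = (2.173, 0.233), RR gives ψ = 0.316, H_out = 9.278 kJ/mol
  T = 328.9 K: K = (1.983, 0.218), RR gives ψ = 0.227, H_out = 6.430 kJ/mol
  T = 326.6 K: K = (1.893, 0.210), RR gives ψ = 0.173, H_out = 4.764 kJ/mol
  T = 325.5 K: K = (1.850, 0.207), RR gives ψ = 0.145, H_out = 3.893 kJ/mol
Linear interpolation between T = 325.5 (H_out = 3.893) and T = 326.6 (H_out = 4.764) on hF = 4.563 gives T ≈ 326.3 K, at which ψ = 0.17.

T = 326.3 K, V/F = 0.17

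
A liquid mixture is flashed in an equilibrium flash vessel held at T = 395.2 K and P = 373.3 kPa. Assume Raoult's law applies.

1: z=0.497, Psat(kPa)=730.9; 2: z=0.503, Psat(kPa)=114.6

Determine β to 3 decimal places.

Raoult's law: Kᵢ = Pᵢˢᵃᵗ/P = Pᵢˢᵃᵗ/373.3.
  K_1 = 730.9/373.3 = 1.95794, K_2 = 114.6/373.3 = 0.30699
Rachford–Rice: g(β) = Σ zᵢ(Kᵢ−1)/(1+β(Kᵢ−1)) = 0.
Check two-phase: ΣzᵢKᵢ = 1.128 > 1 and Σzᵢ/Kᵢ = 1.892 > 1, so g(0) = 0.128 > 0 and g(1) = -0.892 < 0.
Binary case is linear: z₁(K₁−1)(1+β(K₂−1)) + z₂(K₂−1)(1+β(K₁−1)) = 0
⇒ β = [z₁(K₁−1)+z₂(K₂−1)] / [−(K₁−1)(K₂−1)] = 0.1275/0.6639 = 0.192

β = 0.192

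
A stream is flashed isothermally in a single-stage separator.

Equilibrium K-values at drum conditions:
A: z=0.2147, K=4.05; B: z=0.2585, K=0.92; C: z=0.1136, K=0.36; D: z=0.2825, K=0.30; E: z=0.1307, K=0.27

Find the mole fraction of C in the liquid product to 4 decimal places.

x_C = 0.1271

Iterate (Newton) starting at β = 0.5:
  β = 0.5000: g = -0.32360, g' = -0.9161 → β = 0.1467
  β = 0.1467: g = 0.02396, g' = -1.2708 → β = 0.1656
  β = 0.1656: g = 0.00060, g' = -1.2088 → β = 0.1661
Converged at β = 0.1661.
Compositions from xᵢ = zᵢ/(1+β(Kᵢ−1)), yᵢ = Kᵢxᵢ:
  A: x = 0.1425, y = 0.5772
  B: x = 0.2620, y = 0.2410
  C: x = 0.1271, y = 0.0458
  D: x = 0.3197, y = 0.0959
  E: x = 0.1487, y = 0.0402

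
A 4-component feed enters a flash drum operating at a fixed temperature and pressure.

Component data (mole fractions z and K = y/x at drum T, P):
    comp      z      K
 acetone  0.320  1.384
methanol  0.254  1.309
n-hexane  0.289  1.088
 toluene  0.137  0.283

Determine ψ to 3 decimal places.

ψ = 0.663

Let ψ = V/F and solve Σ zᵢ(Kᵢ−1)/(1+ψ(Kᵢ−1)) = 0.
Feasibility: ΣzᵢKᵢ = 1.129, Σzᵢ/Kᵢ = 1.175 — both > 1, two phases present.
Iterate (Newton) starting at ψ = 0.47:
  ψ = 0.470: g = 0.0489, g' = -0.215 → ψ = 0.698
  ψ = 0.698: g = -0.0111, g' = -0.330 → ψ = 0.664
  ψ = 0.664: g = -0.0004, g' = -0.305 → ψ = 0.663
Converged at ψ = 0.663.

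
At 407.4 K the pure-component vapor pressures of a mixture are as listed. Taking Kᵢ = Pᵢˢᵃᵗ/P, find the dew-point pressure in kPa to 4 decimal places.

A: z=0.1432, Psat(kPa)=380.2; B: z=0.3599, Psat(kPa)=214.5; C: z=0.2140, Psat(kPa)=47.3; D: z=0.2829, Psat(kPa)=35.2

Pdew = 68.4194 kPa

At the dew point ψ → 1, so Σzᵢ/Kᵢ = 1 with Kᵢ = Pᵢˢᵃᵗ/P ⇒ 1/P = Σzᵢ/Pᵢˢᵃᵗ.
1/P = 0.1432/380.2 + 0.3599/214.5 + 0.2140/47.3 + 0.2829/35.2 = 0.0146157 ⇒ P = 68.4194 kPa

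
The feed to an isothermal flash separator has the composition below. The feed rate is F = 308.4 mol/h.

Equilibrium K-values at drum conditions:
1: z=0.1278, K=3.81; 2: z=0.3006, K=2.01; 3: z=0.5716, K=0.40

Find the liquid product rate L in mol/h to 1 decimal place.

Material balance + equilibrium reduce to Σ zᵢ(Kᵢ−1)/(1+β(Kᵢ−1)) = 0.
g(0) = ΣzᵢKᵢ − 1 = 0.3198 and g(1) = 1 − Σzᵢ/Kᵢ = -0.6121, so a root lies in (0, 1).
Iterate (Newton) starting at β = 0.5:
  β = 0.5000: g = -0.13889, g' = -0.7298 → β = 0.3097
  β = 0.3097: g = 0.00206, g' = -0.7769 → β = 0.3123
Converged at β = 0.3123.
Then V = β·F = 0.3123·308.4 = 96.3 mol/h and L = F − V = 212.1 mol/h.

L = 212.1 mol/h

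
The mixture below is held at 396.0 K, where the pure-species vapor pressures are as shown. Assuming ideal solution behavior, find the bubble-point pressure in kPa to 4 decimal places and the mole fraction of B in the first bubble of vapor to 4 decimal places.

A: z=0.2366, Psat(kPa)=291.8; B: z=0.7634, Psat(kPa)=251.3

At the bubble point ψ → 0, so ΣzᵢKᵢ = 1 with Kᵢ = Pᵢˢᵃᵗ/P ⇒ P = ΣzᵢPᵢˢᵃᵗ.
P = 0.2366·291.8 + 0.7634·251.3 = 260.8823 kPa
yᵢ = zᵢPᵢˢᵃᵗ/P ⇒ y_B = 0.7634·251.3/260.8823 = 0.7354

Pbub = 260.8823 kPa, y_B = 0.7354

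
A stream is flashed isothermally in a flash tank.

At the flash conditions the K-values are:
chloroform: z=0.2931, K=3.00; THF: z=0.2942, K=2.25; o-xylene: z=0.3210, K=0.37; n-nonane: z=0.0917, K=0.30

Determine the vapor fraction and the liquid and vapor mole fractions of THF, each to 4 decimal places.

ψ = 0.6472, x_THF = 0.1626, y_THF = 0.3659

Material balance + equilibrium reduce to Σ zᵢ(Kᵢ−1)/(1+ψ(Kᵢ−1)) = 0.
Feasibility: ΣzᵢKᵢ = 1.6875, Σzᵢ/Kᵢ = 1.4017 — both > 1, two phases present.
Newton–Raphson from ψ = 0.66:
  ψ = 0.6600: g = -0.01130, g' = -0.8844 → ψ = 0.6472
Converged at ψ = 0.6472.
Compositions from xᵢ = zᵢ/(1+ψ(Kᵢ−1)), yᵢ = Kᵢxᵢ:
  chloroform: x = 0.1277, y = 0.3832
  THF: x = 0.1626, y = 0.3659
  o-xylene: x = 0.5420, y = 0.2005
  n-nonane: x = 0.1676, y = 0.0503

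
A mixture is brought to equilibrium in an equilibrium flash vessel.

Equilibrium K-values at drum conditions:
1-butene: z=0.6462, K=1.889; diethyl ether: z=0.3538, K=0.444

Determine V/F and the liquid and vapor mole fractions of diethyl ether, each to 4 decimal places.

Rachford–Rice: g(V/F) = Σ zᵢ(Kᵢ−1)/(1+V/F(Kᵢ−1)) = 0.
Check two-phase: ΣzᵢKᵢ = 1.3778 > 1 and Σzᵢ/Kᵢ = 1.1389 > 1, so g(0) = 0.3778 > 0 and g(1) = -0.1389 < 0.
Binary case is linear: z₁(K₁−1)(1+V/F(K₂−1)) + z₂(K₂−1)(1+V/F(K₁−1)) = 0
⇒ V/F = [z₁(K₁−1)+z₂(K₂−1)] / [−(K₁−1)(K₂−1)] = 0.37776/0.49428 = 0.7643
Compositions from xᵢ = zᵢ/(1+V/F(Kᵢ−1)), yᵢ = Kᵢxᵢ:
  1-butene: x = 0.3848, y = 0.7268
  diethyl ether: x = 0.6152, y = 0.2732

V/F = 0.7643, x_diethyl ether = 0.6152, y_diethyl ether = 0.2732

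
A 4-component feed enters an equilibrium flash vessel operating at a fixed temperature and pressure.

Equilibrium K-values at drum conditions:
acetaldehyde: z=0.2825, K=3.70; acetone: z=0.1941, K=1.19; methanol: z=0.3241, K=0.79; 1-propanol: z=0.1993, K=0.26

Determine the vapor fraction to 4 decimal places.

Material balance + equilibrium reduce to Σ zᵢ(Kᵢ−1)/(1+ψ(Kᵢ−1)) = 0.
Check two-phase: ΣzᵢKᵢ = 1.5841 > 1 and Σzᵢ/Kᵢ = 1.4163 > 1, so g(0) = 0.5841 > 0 and g(1) = -0.4163 < 0.
Iterate (Newton) starting at ψ = 0.5:
  ψ = 0.5000: g = 0.04811, g' = -0.6716 → ψ = 0.5716
  ψ = 0.5716: g = 0.00021, g' = -0.6703 → ψ = 0.5719
Converged at ψ = 0.5719.

ψ = 0.5719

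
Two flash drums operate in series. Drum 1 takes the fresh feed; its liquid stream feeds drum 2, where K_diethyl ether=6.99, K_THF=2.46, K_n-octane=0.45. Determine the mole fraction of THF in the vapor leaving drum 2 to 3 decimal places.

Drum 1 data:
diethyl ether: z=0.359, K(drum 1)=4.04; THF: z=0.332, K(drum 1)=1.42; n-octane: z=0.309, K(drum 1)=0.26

y_THF (drum 2) = 0.400

Drum 1:
Rachford–Rice: g(ψ₁) = Σ zᵢ(Kᵢ−1)/(1+ψ₁(Kᵢ−1)) = 0.
Check two-phase: ΣzᵢKᵢ = 2.002 > 1 and Σzᵢ/Kᵢ = 1.511 > 1, so g(0) = 1.002 > 0 and g(1) = -0.511 < 0.
Newton iteration, ψ₁⁰ = 0.3:
  ψ₁ = 0.300: g = 0.4007, g' = -1.233 → ψ₁ = 0.625
  ψ₁ = 0.625: g = 0.0614, g' = -1.017 → ψ₁ = 0.685
  ψ₁ = 0.685: g = -0.0017, g' = -1.081 → ψ₁ = 0.684
Converged at ψ₁ = 0.684.
Drum-1 compositions:
  diethyl ether: x = 0.117, y = 0.471
  THF: x = 0.258, y = 0.366
  n-octane: x = 0.625, y = 0.163
Drum-2 feed = drum-1 liquid: z₂ = (0.1166, 0.2579, 0.6255).
Drum 2:
Rachford–Rice: g(ψ₂) = Σ zᵢ(Kᵢ−1)/(1+ψ₂(Kᵢ−1)) = 0.
Check two-phase: ΣzᵢKᵢ = 1.731 > 1 and Σzᵢ/Kᵢ = 1.511 > 1, so g(0) = 0.731 > 0 and g(1) = -0.511 < 0.
Newton iteration, ψ₂⁰ = 0.5:
  ψ₂ = 0.500: g = -0.0820, g' = -0.806 → ψ₂ = 0.398
  ψ₂ = 0.398: g = 0.0039, g' = -0.895 → ψ₂ = 0.403
Converged at ψ₂ = 0.403.
  diethyl ether: x = 0.034, y = 0.239
  THF: x = 0.162, y = 0.400
  n-octane: x = 0.803, y = 0.362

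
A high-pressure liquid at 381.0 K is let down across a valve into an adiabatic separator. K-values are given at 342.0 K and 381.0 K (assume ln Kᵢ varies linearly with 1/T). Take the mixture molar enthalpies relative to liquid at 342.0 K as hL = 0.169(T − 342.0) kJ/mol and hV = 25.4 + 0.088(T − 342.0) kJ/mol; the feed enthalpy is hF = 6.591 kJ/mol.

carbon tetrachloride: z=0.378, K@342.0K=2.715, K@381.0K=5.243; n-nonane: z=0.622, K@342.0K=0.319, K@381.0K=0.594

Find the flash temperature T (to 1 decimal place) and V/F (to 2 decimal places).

Adiabatic flash: solve Rachford–Rice at each trial T, then check hF = ψ·hV(T) + (1−ψ)·hL(T).
  T = 342.0 K: K = (2.715, 0.319), RR gives ψ = 0.192, H_out = 4.887 kJ/mol
  T = 381.0 K: K = (5.243, 0.594), RR gives ψ = 0.784, H_out = 24.038 kJ/mol
  T = 361.5 K: K = (3.840, 0.443), RR gives ψ = 0.459, H_out = 14.235 kJ/mol
  T = 351.8 K: K = (3.248, 0.378), RR gives ψ = 0.331, H_out = 9.795 kJ/mol
  T = 346.9 K: K = (2.973, 0.348), RR gives ψ = 0.264, H_out = 7.432 kJ/mol
  T = 344.4 K: K = (2.839, 0.333), RR gives ψ = 0.228, H_out = 6.162 kJ/mol
  T = 345.6 K: K = (2.903, 0.340), RR gives ψ = 0.246, H_out = 6.779 kJ/mol
Linear interpolation between T = 344.4 (H_out = 6.162) and T = 345.6 (H_out = 6.779) on hF = 6.591 gives T ≈ 345.2 K, at which ψ = 0.24.

T = 345.2 K, V/F = 0.24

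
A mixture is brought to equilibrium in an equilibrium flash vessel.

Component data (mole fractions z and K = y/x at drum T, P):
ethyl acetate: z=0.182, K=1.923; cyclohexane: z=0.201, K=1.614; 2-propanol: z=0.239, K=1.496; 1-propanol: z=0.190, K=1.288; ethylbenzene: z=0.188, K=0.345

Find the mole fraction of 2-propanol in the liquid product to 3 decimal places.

x_2-propanol = 0.166

Material balance + equilibrium reduce to Σ zᵢ(Kᵢ−1)/(1+V/F(Kᵢ−1)) = 0.
Feasibility: ΣzᵢKᵢ = 1.342, Σzᵢ/Kᵢ = 1.071 — both > 1, two phases present.
Newton iteration, V/F⁰ = 0.5:
  V/F = 0.500: g = 0.1691, g' = -0.345 → V/F = 0.990
  V/F = 0.990: g = -0.0636, g' = -0.760 → V/F = 0.906
  V/F = 0.906: g = -0.0071, g' = -0.603 → V/F = 0.895
  V/F = 0.895: g = -0.0001, g' = -0.587 → V/F = 0.894
Converged at V/F = 0.894.
Compositions from xᵢ = zᵢ/(1+V/F(Kᵢ−1)), yᵢ = Kᵢxᵢ:
  ethyl acetate: x = 0.100, y = 0.192
  cyclohexane: x = 0.130, y = 0.209
  2-propanol: x = 0.166, y = 0.248
  1-propanol: x = 0.151, y = 0.195
  ethylbenzene: x = 0.454, y = 0.157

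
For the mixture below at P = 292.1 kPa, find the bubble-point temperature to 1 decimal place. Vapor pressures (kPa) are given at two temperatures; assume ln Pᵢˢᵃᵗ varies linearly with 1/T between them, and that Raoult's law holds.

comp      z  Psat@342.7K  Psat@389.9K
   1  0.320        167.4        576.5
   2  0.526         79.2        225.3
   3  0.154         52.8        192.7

T = 384.0 K

Bubble-point temperature: ΣzᵢPᵢˢᵃᵗ(T) = P. Interpolate ln Pᵢˢᵃᵗ = aᵢ + bᵢ/T.
  T = 342.7 K: ΣzᵢPᵢˢᵃᵗ = 103.36 kPa
  T = 389.9 K: ΣzᵢPᵢˢᵃᵗ = 332.66 kPa
  T = 366.3 K: ΣzᵢPᵢˢᵃᵗ = 192.31 kPa
  T = 378.1 K: ΣzᵢPᵢˢᵃᵗ = 255.04 kPa
  T = 384.0 K: ΣzᵢPᵢˢᵃᵗ = 291.86 kPa
  T = 386.9 K: ΣzᵢPᵢˢᵃᵗ = 311.40 kPa
Interpolating between 384.0 K and 386.9 K gives T ≈ 384.0 K.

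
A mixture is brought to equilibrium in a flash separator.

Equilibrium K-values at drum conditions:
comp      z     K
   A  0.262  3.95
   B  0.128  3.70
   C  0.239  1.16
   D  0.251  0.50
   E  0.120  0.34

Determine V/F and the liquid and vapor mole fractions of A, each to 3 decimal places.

Material balance + equilibrium reduce to Σ zᵢ(Kᵢ−1)/(1+V/F(Kᵢ−1)) = 0.
Check two-phase: ΣzᵢKᵢ = 1.952 > 1 and Σzᵢ/Kᵢ = 1.162 > 1, so g(0) = 0.952 > 0 and g(1) = -0.162 < 0.
Newton iteration, V/F⁰ = 0.5:
  V/F = 0.500: g = 0.2092, g' = -0.774 → V/F = 0.770
  V/F = 0.770: g = 0.0173, g' = -0.698 → V/F = 0.795
Converged at V/F = 0.795.
Compositions from xᵢ = zᵢ/(1+V/F(Kᵢ−1)), yᵢ = Kᵢxᵢ:
  A: x = 0.078, y = 0.309
  B: x = 0.041, y = 0.151
  C: x = 0.212, y = 0.246
  D: x = 0.417, y = 0.208
  E: x = 0.252, y = 0.086

V/F = 0.795, x_A = 0.078, y_A = 0.309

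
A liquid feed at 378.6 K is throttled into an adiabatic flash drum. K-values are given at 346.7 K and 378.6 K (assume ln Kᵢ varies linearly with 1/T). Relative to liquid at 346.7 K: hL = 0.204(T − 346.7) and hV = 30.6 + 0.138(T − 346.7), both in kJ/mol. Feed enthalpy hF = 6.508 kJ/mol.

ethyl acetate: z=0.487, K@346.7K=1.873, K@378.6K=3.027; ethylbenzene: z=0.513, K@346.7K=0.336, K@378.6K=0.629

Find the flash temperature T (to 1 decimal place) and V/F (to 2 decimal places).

T = 348.7 K, V/F = 0.20

Adiabatic flash: solve Rachford–Rice at each trial T, then check hF = ψ·hV(T) + (1−ψ)·hL(T).
  T = 346.7 K: K = (1.873, 0.336), RR gives ψ = 0.146, H_out = 4.462 kJ/mol
  T = 378.6 K: K = (3.027, 0.629), RR gives ψ = 1.000, H_out = 35.002 kJ/mol
  T = 362.6 K: K = (2.405, 0.466), RR gives ψ = 0.546, H_out = 19.382 kJ/mol
  T = 354.6 K: K = (2.126, 0.397), RR gives ψ = 0.352, H_out = 12.190 kJ/mol
  T = 350.6 K: K = (1.996, 0.365), RR gives ψ = 0.252, H_out = 8.431 kJ/mol
  T = 348.6 K: K = (1.932, 0.350), RR gives ψ = 0.199, H_out = 6.444 kJ/mol
Linear interpolation between T = 348.6 (H_out = 6.444) and T = 350.6 (H_out = 8.431) on hF = 6.508 gives T ≈ 348.7 K, at which ψ = 0.20.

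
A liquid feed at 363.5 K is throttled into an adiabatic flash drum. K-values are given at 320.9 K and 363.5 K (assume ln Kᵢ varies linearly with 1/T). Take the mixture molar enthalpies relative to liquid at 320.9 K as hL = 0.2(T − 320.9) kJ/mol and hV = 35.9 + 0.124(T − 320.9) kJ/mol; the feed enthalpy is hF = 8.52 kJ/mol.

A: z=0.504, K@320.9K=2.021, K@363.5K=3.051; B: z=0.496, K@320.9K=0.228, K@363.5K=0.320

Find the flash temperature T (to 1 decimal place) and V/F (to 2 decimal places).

Adiabatic flash: solve Rachford–Rice at each trial T, then check hF = ψ·hV(T) + (1−ψ)·hL(T).
  T = 320.9 K: K = (2.021, 0.228), RR gives ψ = 0.167, H_out = 5.997 kJ/mol
  T = 363.5 K: K = (3.051, 0.320), RR gives ψ = 0.499, H_out = 24.830 kJ/mol
  T = 342.2 K: K = (2.515, 0.273), RR gives ψ = 0.366, H_out = 16.803 kJ/mol
  T = 331.5 K: K = (2.261, 0.250), RR gives ψ = 0.279, H_out = 11.906 kJ/mol
  T = 326.2 K: K = (2.140, 0.239), RR gives ψ = 0.227, H_out = 9.121 kJ/mol
  T = 323.5 K: K = (2.079, 0.233), RR gives ψ = 0.198, H_out = 7.578 kJ/mol
  T = 324.9 K: K = (2.110, 0.236), RR gives ψ = 0.213, H_out = 8.390 kJ/mol
Linear interpolation between T = 324.9 (H_out = 8.390) and T = 326.2 (H_out = 9.121) on hF = 8.52 gives T ≈ 325.1 K, at which ψ = 0.22.

T = 325.1 K, V/F = 0.22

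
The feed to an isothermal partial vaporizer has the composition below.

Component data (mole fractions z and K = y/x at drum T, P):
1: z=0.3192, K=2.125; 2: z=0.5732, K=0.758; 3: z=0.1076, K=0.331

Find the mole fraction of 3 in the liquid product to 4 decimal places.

Newton iteration, ψ⁰ = 0.38:
  ψ = 0.3800: g = 0.00227, g' = -0.3255 → ψ = 0.3870
Converged at ψ = 0.3870.
Compositions from xᵢ = zᵢ/(1+ψ(Kᵢ−1)), yᵢ = Kᵢxᵢ:
  1: x = 0.2224, y = 0.4726
  2: x = 0.6324, y = 0.4794
  3: x = 0.1452, y = 0.0481

x_3 = 0.1452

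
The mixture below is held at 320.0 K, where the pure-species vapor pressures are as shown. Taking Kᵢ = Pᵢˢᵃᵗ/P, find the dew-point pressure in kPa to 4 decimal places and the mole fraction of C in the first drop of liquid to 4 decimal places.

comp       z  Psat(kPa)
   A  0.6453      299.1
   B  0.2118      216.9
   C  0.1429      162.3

Pdew = 249.1015 kPa, x_C = 0.2193

At the dew point ψ → 1, so Σzᵢ/Kᵢ = 1 with Kᵢ = Pᵢˢᵃᵗ/P ⇒ 1/P = Σzᵢ/Pᵢˢᵃᵗ.
1/P = 0.6453/299.1 + 0.2118/216.9 + 0.1429/162.3 = 0.0040144 ⇒ P = 249.1015 kPa
xᵢ = zᵢP/Pᵢˢᵃᵗ ⇒ x_C = 0.1429·249.1015/162.3 = 0.2193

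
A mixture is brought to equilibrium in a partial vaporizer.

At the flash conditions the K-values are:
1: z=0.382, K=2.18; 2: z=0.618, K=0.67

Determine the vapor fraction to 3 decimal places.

ψ = 0.634

Let ψ = V/F and solve Σ zᵢ(Kᵢ−1)/(1+ψ(Kᵢ−1)) = 0.
g(0) = ΣzᵢKᵢ − 1 = 0.247 and g(1) = 1 − Σzᵢ/Kᵢ = -0.098, so a root lies in (0, 1).
Binary case is linear: z₁(K₁−1)(1+ψ(K₂−1)) + z₂(K₂−1)(1+ψ(K₁−1)) = 0
⇒ ψ = [z₁(K₁−1)+z₂(K₂−1)] / [−(K₁−1)(K₂−1)] = 0.2468/0.3894 = 0.634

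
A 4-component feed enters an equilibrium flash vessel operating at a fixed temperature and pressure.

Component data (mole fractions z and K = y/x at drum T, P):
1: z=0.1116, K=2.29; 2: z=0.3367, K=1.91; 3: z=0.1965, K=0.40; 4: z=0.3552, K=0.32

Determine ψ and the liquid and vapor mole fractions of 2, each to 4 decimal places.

Rachford–Rice: g(ψ) = Σ zᵢ(Kᵢ−1)/(1+ψ(Kᵢ−1)) = 0.
g(0) = ΣzᵢKᵢ − 1 = 0.0909 and g(1) = 1 − Σzᵢ/Kᵢ = -0.8263, so a root lies in (0, 1).
Iterate (Newton) starting at ψ = 0.5:
  ψ = 0.5000: g = -0.23629, g' = -0.7218 → ψ = 0.1726
  ψ = 0.1726: g = -0.02263, g' = -0.6314 → ψ = 0.1368
  ψ = 0.1368: g = 0.00011, g' = -0.6383 → ψ = 0.1369
Converged at ψ = 0.1369.
Compositions from xᵢ = zᵢ/(1+ψ(Kᵢ−1)), yᵢ = Kᵢxᵢ:
  1: x = 0.0948, y = 0.2172
  2: x = 0.2994, y = 0.5718
  3: x = 0.2141, y = 0.0856
  4: x = 0.3917, y = 0.1253

ψ = 0.1369, x_2 = 0.2994, y_2 = 0.5718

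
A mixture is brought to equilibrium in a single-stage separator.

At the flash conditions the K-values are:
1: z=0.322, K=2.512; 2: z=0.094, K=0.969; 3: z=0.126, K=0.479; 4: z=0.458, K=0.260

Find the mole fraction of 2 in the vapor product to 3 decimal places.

Newton–Raphson from β = 0.5:
  β = 0.500: g = -0.3524, g' = -0.933 → β = 0.122
  β = 0.122: g = -0.0348, g' = -0.867 → β = 0.082
  β = 0.082: g = 0.0007, g' = -0.904 → β = 0.083
Converged at β = 0.083.
Compositions from xᵢ = zᵢ/(1+β(Kᵢ−1)), yᵢ = Kᵢxᵢ:
  1: x = 0.286, y = 0.719
  2: x = 0.094, y = 0.091
  3: x = 0.132, y = 0.063
  4: x = 0.488, y = 0.127

y_2 = 0.091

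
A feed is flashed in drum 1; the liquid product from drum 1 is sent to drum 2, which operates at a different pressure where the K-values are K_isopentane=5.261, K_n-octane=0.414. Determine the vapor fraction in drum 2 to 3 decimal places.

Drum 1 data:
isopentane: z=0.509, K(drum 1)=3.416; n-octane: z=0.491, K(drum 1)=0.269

V/F (drum 2) = 0.216

Drum 1:
Rachford–Rice: g(ψ₁) = Σ zᵢ(Kᵢ−1)/(1+ψ₁(Kᵢ−1)) = 0.
g(0) = ΣzᵢKᵢ − 1 = 0.871 and g(1) = 1 − Σzᵢ/Kᵢ = -0.974, so a root lies in (0, 1).
Binary case is linear: z₁(K₁−1)(1+ψ₁(K₂−1)) + z₂(K₂−1)(1+ψ₁(K₁−1)) = 0
⇒ ψ₁ = [z₁(K₁−1)+z₂(K₂−1)] / [−(K₁−1)(K₂−1)] = 0.8708/1.7661 = 0.493
Drum-1 compositions:
  isopentane: x = 0.232, y = 0.793
  n-octane: x = 0.768, y = 0.207
Drum-2 feed = drum-1 liquid: z₂ = (0.2323, 0.7677).
Drum 2:
Material balance + equilibrium reduce to Σ zᵢ(Kᵢ−1)/(1+ψ₂(Kᵢ−1)) = 0.
Check two-phase: ΣzᵢKᵢ = 1.540 > 1 and Σzᵢ/Kᵢ = 1.899 > 1, so g(0) = 0.540 > 0 and g(1) = -0.899 < 0.
Binary case is linear: z₁(K₁−1)(1+ψ₂(K₂−1)) + z₂(K₂−1)(1+ψ₂(K₁−1)) = 0
⇒ ψ₂ = [z₁(K₁−1)+z₂(K₂−1)] / [−(K₁−1)(K₂−1)] = 0.5399/2.4969 = 0.216
  isopentane: x = 0.121, y = 0.636
  n-octane: x = 0.879, y = 0.364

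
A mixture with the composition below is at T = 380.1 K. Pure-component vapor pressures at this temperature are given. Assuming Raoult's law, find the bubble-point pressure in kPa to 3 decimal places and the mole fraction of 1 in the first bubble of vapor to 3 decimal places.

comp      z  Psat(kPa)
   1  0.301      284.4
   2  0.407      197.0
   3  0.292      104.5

At the bubble point ψ → 0, so ΣzᵢKᵢ = 1 with Kᵢ = Pᵢˢᵃᵗ/P ⇒ P = ΣzᵢPᵢˢᵃᵗ.
P = 0.301·284.4 + 0.407·197.0 + 0.292·104.5 = 196.297 kPa
yᵢ = zᵢPᵢˢᵃᵗ/P ⇒ y_1 = 0.301·284.4/196.297 = 0.436

Pbub = 196.297 kPa, y_1 = 0.436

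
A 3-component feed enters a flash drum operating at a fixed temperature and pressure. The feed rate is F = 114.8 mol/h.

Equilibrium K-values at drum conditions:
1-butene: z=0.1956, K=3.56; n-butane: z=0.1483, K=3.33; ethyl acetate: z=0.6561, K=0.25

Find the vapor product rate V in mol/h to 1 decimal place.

V = 22.0 mol/h

Let β = V/F and solve Σ zᵢ(Kᵢ−1)/(1+β(Kᵢ−1)) = 0.
Check two-phase: ΣzᵢKᵢ = 1.3542 > 1 and Σzᵢ/Kᵢ = 2.7239 > 1, so g(0) = 0.3542 > 0 and g(1) = -1.7239 < 0.
Newton iteration, β⁰ = 0.64:
  β = 0.6400: g = -0.61781, g' = -1.6787 → β = 0.2720
  β = 0.2720: g = -0.11147, g' = -1.3296 → β = 0.1881
  β = 0.1881: g = 0.00527, g' = -1.4734 → β = 0.1917
Converged at β = 0.1917.
Then V = β·F = 0.1917·114.8 = 22.0 mol/h and L = F − V = 92.8 mol/h.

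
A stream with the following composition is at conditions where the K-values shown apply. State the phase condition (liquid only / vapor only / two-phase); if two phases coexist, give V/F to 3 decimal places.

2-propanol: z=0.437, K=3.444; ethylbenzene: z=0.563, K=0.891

vapor only

ΣzᵢKᵢ = 2.007; Σzᵢ/Kᵢ = 0.759.
Since Σzᵢ/Kᵢ < 1 the mixture is above its dew point — single vapor phase.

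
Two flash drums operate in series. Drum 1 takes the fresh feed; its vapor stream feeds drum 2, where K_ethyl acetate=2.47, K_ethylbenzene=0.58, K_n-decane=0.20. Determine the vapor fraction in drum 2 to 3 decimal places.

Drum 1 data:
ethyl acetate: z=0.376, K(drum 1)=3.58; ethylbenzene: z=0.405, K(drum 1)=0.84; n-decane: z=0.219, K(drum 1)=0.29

V/F (drum 2) = 0.596

Drum 1:
Material balance + equilibrium reduce to Σ zᵢ(Kᵢ−1)/(1+ψ₁(Kᵢ−1)) = 0.
Check two-phase: ΣzᵢKᵢ = 1.750 > 1 and Σzᵢ/Kᵢ = 1.342 > 1, so g(0) = 0.750 > 0 and g(1) = -0.342 < 0.
Newton–Raphson from ψ₁ = 0.5:
  ψ₁ = 0.500: g = 0.1121, g' = -0.755 → ψ₁ = 0.649
  ψ₁ = 0.649: g = 0.0024, g' = -0.742 → ψ₁ = 0.652
Converged at ψ₁ = 0.652.
Drum-1 compositions:
  ethyl acetate: x = 0.140, y = 0.502
  ethylbenzene: x = 0.452, y = 0.380
  n-decane: x = 0.408, y = 0.118
Drum-2 feed = drum-1 vapor: z₂ = (0.5020, 0.3798, 0.1182).
Drum 2:
Rachford–Rice: g(ψ₂) = Σ zᵢ(Kᵢ−1)/(1+ψ₂(Kᵢ−1)) = 0.
g(0) = ΣzᵢKᵢ − 1 = 0.484 and g(1) = 1 − Σzᵢ/Kᵢ = -0.449, so a root lies in (0, 1).
Iterate (Newton) starting at ψ₂ = 0.5:
  ψ₂ = 0.500: g = 0.0658, g' = -0.678 → ψ₂ = 0.597
  ψ₂ = 0.597: g = -0.0009, g' = -0.704 → ψ₂ = 0.596
Converged at ψ₂ = 0.596.
  ethyl acetate: x = 0.268, y = 0.661
  ethylbenzene: x = 0.507, y = 0.294
  n-decane: x = 0.226, y = 0.045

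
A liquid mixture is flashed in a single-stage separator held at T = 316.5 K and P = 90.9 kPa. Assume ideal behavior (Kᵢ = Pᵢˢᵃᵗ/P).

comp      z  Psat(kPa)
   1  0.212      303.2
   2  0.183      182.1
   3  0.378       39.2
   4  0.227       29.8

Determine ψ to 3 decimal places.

Raoult's law: Kᵢ = Pᵢˢᵃᵗ/P = Pᵢˢᵃᵗ/90.9.
  K_1 = 303.2/90.9 = 3.33553, K_2 = 182.1/90.9 = 2.00330, K_3 = 39.2/90.9 = 0.43124, K_4 = 29.8/90.9 = 0.32783
Material balance + equilibrium reduce to Σ zᵢ(Kᵢ−1)/(1+ψ(Kᵢ−1)) = 0.
Check two-phase: ΣzᵢKᵢ = 1.311 > 1 and Σzᵢ/Kᵢ = 1.724 > 1, so g(0) = 0.311 > 0 and g(1) = -0.724 < 0.
Newton iteration, ψ⁰ = 0.5:
  ψ = 0.500: g = -0.1796, g' = -0.799 → ψ = 0.275
  ψ = 0.275: g = 0.0031, g' = -0.868 → ψ = 0.279
Converged at ψ = 0.279.

ψ = 0.279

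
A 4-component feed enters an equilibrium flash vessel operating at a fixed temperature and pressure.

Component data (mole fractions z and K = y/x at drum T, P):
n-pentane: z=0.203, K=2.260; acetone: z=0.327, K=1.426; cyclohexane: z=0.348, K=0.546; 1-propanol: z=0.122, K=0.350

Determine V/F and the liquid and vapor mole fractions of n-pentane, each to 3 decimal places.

Rachford–Rice: g(V/F) = Σ zᵢ(Kᵢ−1)/(1+V/F(Kᵢ−1)) = 0.
Feasibility: ΣzᵢKᵢ = 1.158, Σzᵢ/Kᵢ = 1.305 — both > 1, two phases present.
Iterate (Newton) starting at V/F = 0.66:
  V/F = 0.660: g = -0.1161, g' = -0.437 → V/F = 0.394
  V/F = 0.394: g = -0.0088, g' = -0.387 → V/F = 0.371
Converged at V/F = 0.371.
Compositions from xᵢ = zᵢ/(1+V/F(Kᵢ−1)), yᵢ = Kᵢxᵢ:
  n-pentane: x = 0.138, y = 0.313
  acetone: x = 0.282, y = 0.403
  cyclohexane: x = 0.419, y = 0.229
  1-propanol: x = 0.161, y = 0.056

V/F = 0.371, x_n-pentane = 0.138, y_n-pentane = 0.313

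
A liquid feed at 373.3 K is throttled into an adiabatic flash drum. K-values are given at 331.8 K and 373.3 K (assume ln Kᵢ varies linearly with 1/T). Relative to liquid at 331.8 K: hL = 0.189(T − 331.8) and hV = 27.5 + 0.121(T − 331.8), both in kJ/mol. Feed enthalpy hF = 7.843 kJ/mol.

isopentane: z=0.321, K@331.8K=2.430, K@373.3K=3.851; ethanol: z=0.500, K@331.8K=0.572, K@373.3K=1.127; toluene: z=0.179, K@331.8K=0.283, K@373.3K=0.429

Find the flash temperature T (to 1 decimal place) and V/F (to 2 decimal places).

Adiabatic flash: solve Rachford–Rice at each trial T, then check hF = ψ·hV(T) + (1−ψ)·hL(T).
  T = 331.8 K: K = (2.430, 0.572, 0.283), RR gives ψ = 0.158, H_out = 4.352 kJ/mol
  T = 373.3 K: K = (3.851, 1.127, 0.429), RR gives ψ = 1.000, H_out = 32.522 kJ/mol
  T = 352.6 K: K = (3.103, 0.820, 0.353), RR gives ψ = 0.616, H_out = 20.004 kJ/mol
  T = 342.2 K: K = (2.756, 0.689, 0.317), RR gives ψ = 0.374, H_out = 11.976 kJ/mol
  T = 337.0 K: K = (2.590, 0.628, 0.300), RR gives ψ = 0.264, H_out = 8.142 kJ/mol
  T = 334.4 K: K = (2.510, 0.600, 0.291), RR gives ψ = 0.211, H_out = 6.248 kJ/mol
  T = 335.7 K: K = (2.550, 0.614, 0.296), RR gives ψ = 0.237, H_out = 7.194 kJ/mol
Linear interpolation between T = 335.7 (H_out = 7.194) and T = 337.0 (H_out = 8.142) on hF = 7.843 gives T ≈ 336.6 K, at which ψ = 0.26.

T = 336.6 K, V/F = 0.26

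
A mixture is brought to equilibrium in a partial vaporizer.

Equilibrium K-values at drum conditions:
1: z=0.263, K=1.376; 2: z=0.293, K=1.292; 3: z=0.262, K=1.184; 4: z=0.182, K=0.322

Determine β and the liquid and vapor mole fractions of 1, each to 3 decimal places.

β = 0.560, x_1 = 0.217, y_1 = 0.299

Material balance + equilibrium reduce to Σ zᵢ(Kᵢ−1)/(1+β(Kᵢ−1)) = 0.
Check two-phase: ΣzᵢKᵢ = 1.109 > 1 and Σzᵢ/Kᵢ = 1.204 > 1, so g(0) = 0.109 > 0 and g(1) = -0.204 < 0.
Newton iteration, β⁰ = 0.48:
  β = 0.480: g = 0.0202, g' = -0.237 → β = 0.565
  β = 0.565: g = -0.0014, g' = -0.271 → β = 0.560
Converged at β = 0.560.
Compositions from xᵢ = zᵢ/(1+β(Kᵢ−1)), yᵢ = Kᵢxᵢ:
  1: x = 0.217, y = 0.299
  2: x = 0.252, y = 0.325
  3: x = 0.238, y = 0.281
  4: x = 0.293, y = 0.094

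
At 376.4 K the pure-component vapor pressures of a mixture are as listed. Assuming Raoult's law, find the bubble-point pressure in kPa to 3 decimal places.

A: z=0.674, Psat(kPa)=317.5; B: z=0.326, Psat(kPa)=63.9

Pbub = 234.826 kPa

At the bubble point ψ → 0, so ΣzᵢKᵢ = 1 with Kᵢ = Pᵢˢᵃᵗ/P ⇒ P = ΣzᵢPᵢˢᵃᵗ.
P = 0.674·317.5 + 0.326·63.9 = 234.826 kPa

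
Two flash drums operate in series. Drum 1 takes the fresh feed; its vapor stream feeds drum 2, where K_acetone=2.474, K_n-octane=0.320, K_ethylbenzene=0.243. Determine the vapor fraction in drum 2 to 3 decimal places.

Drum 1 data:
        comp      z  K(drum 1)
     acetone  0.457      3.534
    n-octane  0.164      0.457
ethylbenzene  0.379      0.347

Drum 1:
Material balance + equilibrium reduce to Σ zᵢ(Kᵢ−1)/(1+ψ₁(Kᵢ−1)) = 0.
g(0) = ΣzᵢKᵢ − 1 = 0.821 and g(1) = 1 − Σzᵢ/Kᵢ = -0.580, so a root lies in (0, 1).
Iterate (Newton) starting at ψ₁ = 0.59:
  ψ₁ = 0.590: g = -0.0695, g' = -1.004 → ψ₁ = 0.521
Converged at ψ₁ = 0.521.
Drum-1 compositions:
  acetone: x = 0.197, y = 0.696
  n-octane: x = 0.229, y = 0.105
  ethylbenzene: x = 0.574, y = 0.199
Drum-2 feed = drum-1 vapor: z₂ = (0.6962, 0.1045, 0.1993).
Drum 2:
Material balance + equilibrium reduce to Σ zᵢ(Kᵢ−1)/(1+ψ₂(Kᵢ−1)) = 0.
g(0) = ΣzᵢKᵢ − 1 = 0.804 and g(1) = 1 − Σzᵢ/Kᵢ = -0.428, so a root lies in (0, 1).
Newton–Raphson from ψ₂ = 0.44:
  ψ₂ = 0.440: g = 0.2949, g' = -0.912 → ψ₂ = 0.763
  ψ₂ = 0.763: g = -0.0223, g' = -1.185 → ψ₂ = 0.745
  ψ₂ = 0.745: g = -0.0004, g' = -1.142 → ψ₂ = 0.744
Converged at ψ₂ = 0.744.
  acetone: x = 0.332, y = 0.821
  n-octane: x = 0.212, y = 0.068
  ethylbenzene: x = 0.456, y = 0.111

V/F (drum 2) = 0.744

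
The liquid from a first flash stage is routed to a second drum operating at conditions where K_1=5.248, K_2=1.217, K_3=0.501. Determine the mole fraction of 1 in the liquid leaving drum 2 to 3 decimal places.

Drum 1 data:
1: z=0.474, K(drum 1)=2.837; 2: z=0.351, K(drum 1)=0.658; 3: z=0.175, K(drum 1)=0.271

Drum 1:
Iterate (Newton) starting at ψ₁ = 0.5:
  ψ₁ = 0.500: g = 0.1083, g' = -0.725 → ψ₁ = 0.649
  ψ₁ = 0.649: g = 0.0004, g' = -0.736 → ψ₁ = 0.650
Converged at ψ₁ = 0.650.
Drum-1 compositions:
  1: x = 0.216, y = 0.613
  2: x = 0.451, y = 0.297
  3: x = 0.333, y = 0.090
Drum-2 feed = drum-1 liquid: z₂ = (0.2160, 0.4513, 0.3326).
Drum 2:
Rachford–Rice: g(ψ₂) = Σ zᵢ(Kᵢ−1)/(1+ψ₂(Kᵢ−1)) = 0.
g(0) = ΣzᵢKᵢ − 1 = 0.850 and g(1) = 1 − Σzᵢ/Kᵢ = -0.076, so a root lies in (0, 1).
Iterate (Newton) starting at ψ₂ = 0.5:
  ψ₂ = 0.500: g = 0.1609, g' = -0.564 → ψ₂ = 0.785
  ψ₂ = 0.785: g = 0.0223, g' = -0.447 → ψ₂ = 0.835
Converged at ψ₂ = 0.835.
  1: x = 0.047, y = 0.249
  2: x = 0.382, y = 0.465
  3: x = 0.570, y = 0.286

x_1 (drum 2) = 0.047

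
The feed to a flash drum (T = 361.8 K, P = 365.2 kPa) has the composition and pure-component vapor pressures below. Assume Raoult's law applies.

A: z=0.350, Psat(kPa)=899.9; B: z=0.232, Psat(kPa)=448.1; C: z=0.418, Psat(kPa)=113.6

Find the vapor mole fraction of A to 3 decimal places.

Raoult's law: Kᵢ = Pᵢˢᵃᵗ/P = Pᵢˢᵃᵗ/365.2.
  K_A = 899.9/365.2 = 2.46413, K_B = 448.1/365.2 = 1.22700, K_C = 113.6/365.2 = 0.31106
Newton iteration, ψ⁰ = 0.33:
  ψ = 0.330: g = 0.0218, g' = -0.684 → ψ = 0.362
Converged at ψ = 0.362.
Compositions from xᵢ = zᵢ/(1+ψ(Kᵢ−1)), yᵢ = Kᵢxᵢ:
  A: x = 0.229, y = 0.564
  B: x = 0.214, y = 0.263
  C: x = 0.557, y = 0.173

y_A = 0.564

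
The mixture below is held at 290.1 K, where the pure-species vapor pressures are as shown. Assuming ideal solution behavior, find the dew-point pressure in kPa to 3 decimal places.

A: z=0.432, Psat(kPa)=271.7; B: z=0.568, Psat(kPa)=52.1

Pdew = 80.051 kPa

At the dew point ψ → 1, so Σzᵢ/Kᵢ = 1 with Kᵢ = Pᵢˢᵃᵗ/P ⇒ 1/P = Σzᵢ/Pᵢˢᵃᵗ.
1/P = 0.432/271.7 + 0.568/52.1 = 0.012492 ⇒ P = 80.051 kPa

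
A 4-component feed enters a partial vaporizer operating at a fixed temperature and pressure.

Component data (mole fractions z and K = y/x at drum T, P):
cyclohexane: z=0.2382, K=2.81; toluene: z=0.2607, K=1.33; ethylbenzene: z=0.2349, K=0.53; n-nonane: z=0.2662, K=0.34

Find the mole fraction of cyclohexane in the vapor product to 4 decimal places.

Let ψ = V/F and solve Σ zᵢ(Kᵢ−1)/(1+ψ(Kᵢ−1)) = 0.
g(0) = ΣzᵢKᵢ − 1 = 0.2311 and g(1) = 1 − Σzᵢ/Kᵢ = -0.5069, so a root lies in (0, 1).
Newton–Raphson from ψ = 0.5:
  ψ = 0.5000: g = -0.10638, g' = -0.5829 → ψ = 0.3175
  ψ = 0.3175: g = -0.00037, g' = -0.5952 → ψ = 0.3169
Converged at ψ = 0.3169.
Compositions from xᵢ = zᵢ/(1+ψ(Kᵢ−1)), yᵢ = Kᵢxᵢ:
  cyclohexane: x = 0.1514, y = 0.4254
  toluene: x = 0.2360, y = 0.3139
  ethylbenzene: x = 0.2760, y = 0.1463
  n-nonane: x = 0.3366, y = 0.1144

y_cyclohexane = 0.4254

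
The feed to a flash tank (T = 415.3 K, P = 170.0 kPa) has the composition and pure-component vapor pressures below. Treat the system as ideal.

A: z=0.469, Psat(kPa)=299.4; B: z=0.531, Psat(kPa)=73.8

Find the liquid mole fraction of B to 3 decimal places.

Raoult's law: Kᵢ = Pᵢˢᵃᵗ/P = Pᵢˢᵃᵗ/170.0.
  K_A = 299.4/170.0 = 1.76118, K_B = 73.8/170.0 = 0.43412
Binary case is linear: z₁(K₁−1)(1+ψ(K₂−1)) + z₂(K₂−1)(1+ψ(K₁−1)) = 0
⇒ ψ = [z₁(K₁−1)+z₂(K₂−1)] / [−(K₁−1)(K₂−1)] = 0.0565/0.4307 = 0.131
Compositions from xᵢ = zᵢ/(1+ψ(Kᵢ−1)), yᵢ = Kᵢxᵢ:
  A: x = 0.426, y = 0.751
  B: x = 0.574, y = 0.249

x_B = 0.574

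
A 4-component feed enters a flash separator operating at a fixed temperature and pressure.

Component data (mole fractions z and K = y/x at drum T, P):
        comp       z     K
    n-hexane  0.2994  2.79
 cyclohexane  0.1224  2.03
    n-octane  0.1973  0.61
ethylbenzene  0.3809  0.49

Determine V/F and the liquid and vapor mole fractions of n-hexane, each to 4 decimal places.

V/F = 0.5177, x_n-hexane = 0.1554, y_n-hexane = 0.4335

Material balance + equilibrium reduce to Σ zᵢ(Kᵢ−1)/(1+V/F(Kᵢ−1)) = 0.
Feasibility: ΣzᵢKᵢ = 1.3908, Σzᵢ/Kᵢ = 1.2684 — both > 1, two phases present.
Newton–Raphson from V/F = 0.5:
  V/F = 0.5000: g = 0.00969, g' = -0.5485 → V/F = 0.5177
Converged at V/F = 0.5177.
Compositions from xᵢ = zᵢ/(1+V/F(Kᵢ−1)), yᵢ = Kᵢxᵢ:
  n-hexane: x = 0.1554, y = 0.4335
  cyclohexane: x = 0.0798, y = 0.1621
  n-octane: x = 0.2472, y = 0.1508
  ethylbenzene: x = 0.5176, y = 0.2536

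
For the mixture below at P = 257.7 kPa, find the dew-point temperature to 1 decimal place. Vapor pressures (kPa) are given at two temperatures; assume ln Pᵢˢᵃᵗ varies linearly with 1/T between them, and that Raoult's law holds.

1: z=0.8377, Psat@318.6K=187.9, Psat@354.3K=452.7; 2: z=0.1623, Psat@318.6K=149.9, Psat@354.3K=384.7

T = 332.0 K

Dew-point temperature: Σzᵢ·P/Pᵢˢᵃᵗ(T) = 1. Interpolate ln Pᵢˢᵃᵗ = aᵢ + bᵢ/T.
  T = 318.6 K: ΣzᵢP/Pᵢˢᵃᵗ = 1.4279
  T = 354.3 K: ΣzᵢP/Pᵢˢᵃᵗ = 0.5856
  T = 336.5 K: ΣzᵢP/Pᵢˢᵃᵗ = 0.8919
  T = 327.6 K: ΣzᵢP/Pᵢˢᵃᵗ = 1.1198
  T = 332.1 K: ΣzᵢP/Pᵢˢᵃᵗ = 0.9965
  T = 329.9 K: ΣzᵢP/Pᵢˢᵃᵗ = 1.0546
Interpolating between 329.9 K and 332.1 K gives T ≈ 332.0 K.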